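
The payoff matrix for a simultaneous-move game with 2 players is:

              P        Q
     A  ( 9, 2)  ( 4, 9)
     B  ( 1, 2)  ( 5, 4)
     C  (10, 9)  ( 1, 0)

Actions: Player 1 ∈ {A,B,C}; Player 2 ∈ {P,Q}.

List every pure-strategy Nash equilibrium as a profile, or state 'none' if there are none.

Nash profiles: (B,Q), (C,P)

(A,P): not NE [P1→C gives 10>9; P2→Q gives 9>2]
(A,Q): not NE [P1→B gives 5>4]
(B,P): not NE [P1→C gives 10>1; P2→Q gives 4>2]
(B,Q): NE
(C,P): NE
(C,Q): not NE [P1→B gives 5>1; P2→P gives 9>0]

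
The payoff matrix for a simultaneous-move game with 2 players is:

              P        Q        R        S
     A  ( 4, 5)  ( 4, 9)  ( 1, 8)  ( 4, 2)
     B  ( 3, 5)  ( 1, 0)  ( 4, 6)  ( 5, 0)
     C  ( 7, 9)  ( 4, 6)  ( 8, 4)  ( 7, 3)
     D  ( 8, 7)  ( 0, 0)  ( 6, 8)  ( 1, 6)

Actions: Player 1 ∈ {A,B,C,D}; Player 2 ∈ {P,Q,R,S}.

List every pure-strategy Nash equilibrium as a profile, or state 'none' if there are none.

(A,P): not NE [P1→D gives 8>4; P2→Q gives 9>5]
(A,Q): NE
(A,R): not NE [P1→C gives 8>1; P2→Q gives 9>8]
(A,S): not NE [P1→C gives 7>4; P2→Q gives 9>2]
(B,P): not NE [P1→D gives 8>3; P2→R gives 6>5]
(B,Q): not NE [P1→C gives 4>1; P2→R gives 6>0]
(B,R): not NE [P1→C gives 8>4]
(B,S): not NE [P1→C gives 7>5; P2→R gives 6>0]
(C,P): not NE [P1→D gives 8>7]
(C,Q): not NE [P2→P gives 9>6]
(C,R): not NE [P2→P gives 9>4]
(C,S): not NE [P2→P gives 9>3]
(D,P): not NE [P2→R gives 8>7]
(D,Q): not NE [P1→C gives 4>0; P2→R gives 8>0]
(D,R): not NE [P1→C gives 8>6]
(D,S): not NE [P1→C gives 7>1; P2→R gives 8>6]

Nash profiles: (A,Q)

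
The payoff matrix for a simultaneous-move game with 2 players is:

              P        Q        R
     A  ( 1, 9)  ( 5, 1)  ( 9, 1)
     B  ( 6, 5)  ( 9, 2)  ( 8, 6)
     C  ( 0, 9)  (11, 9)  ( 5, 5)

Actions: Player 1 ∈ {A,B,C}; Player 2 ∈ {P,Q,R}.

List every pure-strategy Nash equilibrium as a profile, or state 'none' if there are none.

(A,P): not NE [P1→B gives 6>1]
(A,Q): not NE [P1→C gives 11>5; P2→P gives 9>1]
(A,R): not NE [P2→P gives 9>1]
(B,P): not NE [P2→R gives 6>5]
(B,Q): not NE [P1→C gives 11>9; P2→R gives 6>2]
(B,R): not NE [P1→A gives 9>8]
(C,P): not NE [P1→B gives 6>0]
(C,Q): NE
(C,R): not NE [P1→A gives 9>5; P2→Q gives 9>5]

PSNE = {(C,Q)}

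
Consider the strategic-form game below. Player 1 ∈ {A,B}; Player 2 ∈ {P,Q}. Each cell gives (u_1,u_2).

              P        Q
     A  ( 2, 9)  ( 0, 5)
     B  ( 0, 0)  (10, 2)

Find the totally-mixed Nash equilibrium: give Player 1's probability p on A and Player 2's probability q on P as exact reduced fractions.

(p,q) = (1/3, 5/6)

P1 indiff ⇒ q·2+(1-q)·0 = q·0+(1-q)·10 ⇒ q(2) = (1-q)(10) ⇒ q = 5/6
P2 indiff ⇒ p·9+(1-p)·0 = p·5+(1-p)·2 ⇒ p(4) = (1-p)(2) ⇒ p = 1/3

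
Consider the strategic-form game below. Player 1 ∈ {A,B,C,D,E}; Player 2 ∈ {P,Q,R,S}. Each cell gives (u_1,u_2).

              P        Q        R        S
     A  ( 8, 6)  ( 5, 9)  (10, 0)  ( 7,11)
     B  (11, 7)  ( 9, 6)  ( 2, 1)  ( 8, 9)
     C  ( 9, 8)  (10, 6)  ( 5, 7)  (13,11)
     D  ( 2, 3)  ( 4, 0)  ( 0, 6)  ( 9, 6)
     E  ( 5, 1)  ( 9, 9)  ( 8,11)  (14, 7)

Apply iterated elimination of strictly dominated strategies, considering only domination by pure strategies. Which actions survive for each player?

P1 drop D (C beats it: P:9>2 Q:10>4 R:5>0 S:13>9)
P2 drop P (S beats it: A:11>6 B:9>7 C:11>8 E:7>1)
P1 drop B (C beats it: Q:10>9 R:5>2 S:13>8)
P1→{A,C,E} P2→{Q,R,S}

Survivors P1:{A,C,E} P2:{Q,R,S}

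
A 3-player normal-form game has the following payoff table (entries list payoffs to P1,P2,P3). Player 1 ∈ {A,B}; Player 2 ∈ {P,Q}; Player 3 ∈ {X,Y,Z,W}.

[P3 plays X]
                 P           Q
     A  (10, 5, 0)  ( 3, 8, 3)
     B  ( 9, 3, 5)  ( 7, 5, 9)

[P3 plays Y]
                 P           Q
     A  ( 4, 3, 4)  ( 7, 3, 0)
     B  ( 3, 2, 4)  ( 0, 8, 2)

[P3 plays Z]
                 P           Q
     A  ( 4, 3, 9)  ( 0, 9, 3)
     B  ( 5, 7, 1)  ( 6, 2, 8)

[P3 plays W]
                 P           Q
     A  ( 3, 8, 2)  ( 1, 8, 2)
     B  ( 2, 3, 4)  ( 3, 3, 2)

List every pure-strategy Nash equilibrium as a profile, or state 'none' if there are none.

(A,P,X): not NE [P2→Q gives 8>5; P3→Z gives 9>0]
(A,P,Y): not NE [P3→Z gives 9>4]
(A,P,Z): not NE [P1→B gives 5>4; P2→Q gives 9>3]
(A,P,W): not NE [P3→Z gives 9>2]
(A,Q,X): not NE [P1→B gives 7>3]
(A,Q,Y): not NE [P3→Z gives 3>0]
(A,Q,Z): not NE [P1→B gives 6>0]
(A,Q,W): not NE [P1→B gives 3>1; P3→Z gives 3>2]
(B,P,X): not NE [P1→A gives 10>9; P2→Q gives 5>3]
(B,P,Y): not NE [P1→A gives 4>3; P2→Q gives 8>2; P3→X gives 5>4]
(B,P,Z): not NE [P3→X gives 5>1]
(B,P,W): not NE [P1→A gives 3>2; P3→X gives 5>4]
(B,Q,X): NE
(B,Q,Y): not NE [P1→A gives 7>0; P3→X gives 9>2]
(B,Q,Z): not NE [P2→P gives 7>2; P3→X gives 9>8]
(B,Q,W): not NE [P3→X gives 9>2]

PSNE = {(B,Q,X)}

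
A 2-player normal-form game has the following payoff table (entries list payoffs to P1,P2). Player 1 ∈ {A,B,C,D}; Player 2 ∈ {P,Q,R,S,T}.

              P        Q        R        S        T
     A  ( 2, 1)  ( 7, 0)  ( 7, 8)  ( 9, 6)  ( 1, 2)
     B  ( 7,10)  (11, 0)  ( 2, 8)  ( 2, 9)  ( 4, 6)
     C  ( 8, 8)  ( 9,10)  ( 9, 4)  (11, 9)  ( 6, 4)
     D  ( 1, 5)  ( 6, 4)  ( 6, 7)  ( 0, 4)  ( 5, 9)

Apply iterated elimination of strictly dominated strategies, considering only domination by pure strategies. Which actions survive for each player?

P1 drop A (C beats it: P:8>2 Q:9>7 R:9>7 S:11>9 T:6>1)
P1 drop D (C beats it: P:8>1 Q:9>6 R:9>6 S:11>0 T:6>5)
P2 drop R (P beats it: B:10>8 C:8>4)
P2 drop T (P beats it: B:10>6 C:8>4)
P1→{B,C} P2→{P,Q,S}

IESDS → P1:{B,C} P2:{P,Q,S}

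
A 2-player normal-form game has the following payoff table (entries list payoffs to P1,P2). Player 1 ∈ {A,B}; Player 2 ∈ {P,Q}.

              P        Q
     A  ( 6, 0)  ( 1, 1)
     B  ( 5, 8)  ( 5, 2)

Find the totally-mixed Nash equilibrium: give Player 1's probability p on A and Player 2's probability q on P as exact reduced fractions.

(p,q) = (6/7, 4/5)

P1 indiff ⇒ q·6+(1-q)·1 = q·5+(1-q)·5 ⇒ q(1) = (1-q)(4) ⇒ q = 4/5
P2 indiff ⇒ p·0+(1-p)·8 = p·1+(1-p)·2 ⇒ p(-1) = (1-p)(-6) ⇒ p = 6/7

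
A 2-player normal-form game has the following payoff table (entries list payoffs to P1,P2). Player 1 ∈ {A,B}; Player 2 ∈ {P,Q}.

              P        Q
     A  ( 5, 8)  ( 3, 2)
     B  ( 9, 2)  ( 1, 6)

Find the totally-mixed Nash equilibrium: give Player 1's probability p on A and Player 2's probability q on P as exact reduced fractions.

P1 mixes 2/5 on A; P2 mixes 1/3 on P

P1 indiff ⇒ q·5+(1-q)·3 = q·9+(1-q)·1 ⇒ q(-4) = (1-q)(-2) ⇒ q = 1/3
P2 indiff ⇒ p·8+(1-p)·2 = p·2+(1-p)·6 ⇒ p(6) = (1-p)(4) ⇒ p = 2/5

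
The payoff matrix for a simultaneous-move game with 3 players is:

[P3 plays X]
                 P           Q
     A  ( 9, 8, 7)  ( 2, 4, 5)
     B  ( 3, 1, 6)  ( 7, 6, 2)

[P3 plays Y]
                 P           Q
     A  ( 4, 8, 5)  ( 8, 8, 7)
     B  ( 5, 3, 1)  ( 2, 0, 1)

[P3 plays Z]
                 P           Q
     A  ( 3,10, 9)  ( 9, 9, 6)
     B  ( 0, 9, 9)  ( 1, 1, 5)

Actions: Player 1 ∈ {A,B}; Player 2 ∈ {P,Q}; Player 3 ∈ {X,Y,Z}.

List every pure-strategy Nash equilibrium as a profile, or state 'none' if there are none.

(A,P,X): not NE [P3→Z gives 9>7]
(A,P,Y): not NE [P1→B gives 5>4; P3→Z gives 9>5]
(A,P,Z): NE
(A,Q,X): not NE [P1→B gives 7>2; P2→P gives 8>4; P3→Y gives 7>5]
(A,Q,Y): NE
(A,Q,Z): not NE [P2→P gives 10>9; P3→Y gives 7>6]
(B,P,X): not NE [P1→A gives 9>3; P2→Q gives 6>1; P3→Z gives 9>6]
(B,P,Y): not NE [P3→Z gives 9>1]
(B,P,Z): not NE [P1→A gives 3>0]
(B,Q,X): not NE [P3→Z gives 5>2]
(B,Q,Y): not NE [P1→A gives 8>2; P2→P gives 3>0; P3→Z gives 5>1]
(B,Q,Z): not NE [P1→A gives 9>1; P2→P gives 9>1]

PSNE = {(A,P,Z), (A,Q,Y)}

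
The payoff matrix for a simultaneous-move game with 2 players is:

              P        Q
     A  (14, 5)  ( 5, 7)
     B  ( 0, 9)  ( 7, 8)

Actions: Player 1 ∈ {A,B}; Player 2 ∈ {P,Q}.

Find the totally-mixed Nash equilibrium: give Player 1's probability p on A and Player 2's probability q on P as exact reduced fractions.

p=1/3, q=1/8

P1 indiff ⇒ q·14+(1-q)·5 = q·0+(1-q)·7 ⇒ q(14) = (1-q)(2) ⇒ q = 1/8
P2 indiff ⇒ p·5+(1-p)·9 = p·7+(1-p)·8 ⇒ p(-2) = (1-p)(-1) ⇒ p = 1/3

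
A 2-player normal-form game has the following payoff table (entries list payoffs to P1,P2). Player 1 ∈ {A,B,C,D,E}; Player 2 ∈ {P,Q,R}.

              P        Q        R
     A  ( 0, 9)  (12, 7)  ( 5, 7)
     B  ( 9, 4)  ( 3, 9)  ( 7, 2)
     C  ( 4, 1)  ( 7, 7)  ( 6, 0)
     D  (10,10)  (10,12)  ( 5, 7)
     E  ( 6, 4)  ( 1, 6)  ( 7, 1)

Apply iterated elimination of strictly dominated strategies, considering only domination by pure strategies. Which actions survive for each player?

P2 drop R (P beats it: A:9>7 B:4>2 C:1>0 D:10>7 E:4>1)
P1 drop B (D beats it: P:10>9 Q:10>3)
P1 drop C (D beats it: P:10>4 Q:10>7)
P1 drop E (D beats it: P:10>6 Q:10>1)
P1→{A,D} P2→{P,Q}

Remaining: P1:{A,D} P2:{P,Q}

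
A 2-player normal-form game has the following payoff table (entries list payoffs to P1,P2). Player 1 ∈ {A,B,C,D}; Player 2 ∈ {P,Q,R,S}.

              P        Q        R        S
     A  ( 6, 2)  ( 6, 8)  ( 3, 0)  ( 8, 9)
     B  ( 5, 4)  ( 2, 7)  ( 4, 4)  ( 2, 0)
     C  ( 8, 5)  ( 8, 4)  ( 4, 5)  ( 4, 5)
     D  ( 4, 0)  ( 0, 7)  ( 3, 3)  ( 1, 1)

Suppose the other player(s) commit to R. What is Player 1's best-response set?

BR_1 = {B,C}

u_1(A vs R) = 3
u_1(B vs R) = 4
u_1(C vs R) = 4
u_1(D vs R) = 3
max payoff 4 at {B,C}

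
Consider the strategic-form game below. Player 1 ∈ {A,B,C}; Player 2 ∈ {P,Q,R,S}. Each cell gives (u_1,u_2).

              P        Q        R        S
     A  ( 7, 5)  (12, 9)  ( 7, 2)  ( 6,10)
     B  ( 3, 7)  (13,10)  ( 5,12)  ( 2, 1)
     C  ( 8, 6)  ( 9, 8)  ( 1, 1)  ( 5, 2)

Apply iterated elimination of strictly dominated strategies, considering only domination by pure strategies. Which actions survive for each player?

P2 drop P (Q beats it: A:9>5 B:10>7 C:8>6)
P1 drop C (A beats it: Q:12>9 R:7>1 S:6>5)
P1→{A,B} P2→{Q,R,S}

Survivors P1:{A,B} P2:{Q,R,S}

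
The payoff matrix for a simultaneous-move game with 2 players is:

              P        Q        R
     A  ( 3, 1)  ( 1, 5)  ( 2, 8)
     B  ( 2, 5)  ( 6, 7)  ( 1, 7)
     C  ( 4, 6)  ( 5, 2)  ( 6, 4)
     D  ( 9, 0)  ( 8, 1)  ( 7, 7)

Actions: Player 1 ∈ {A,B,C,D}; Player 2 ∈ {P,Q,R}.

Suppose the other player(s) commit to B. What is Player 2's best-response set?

argmax u_2 = {Q,R}

u_2(P vs B) = 5
u_2(Q vs B) = 7
u_2(R vs B) = 7
max payoff 7 at {Q,R}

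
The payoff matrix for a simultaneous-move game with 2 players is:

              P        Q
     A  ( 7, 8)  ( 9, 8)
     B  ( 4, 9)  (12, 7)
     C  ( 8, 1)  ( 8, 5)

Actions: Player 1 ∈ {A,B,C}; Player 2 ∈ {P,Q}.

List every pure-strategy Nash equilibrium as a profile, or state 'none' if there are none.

Equilibria: none

(A,P): not NE [P1→C gives 8>7]
(A,Q): not NE [P1→B gives 12>9]
(B,P): not NE [P1→C gives 8>4]
(B,Q): not NE [P2→P gives 9>7]
(C,P): not NE [P2→Q gives 5>1]
(C,Q): not NE [P1→B gives 12>8]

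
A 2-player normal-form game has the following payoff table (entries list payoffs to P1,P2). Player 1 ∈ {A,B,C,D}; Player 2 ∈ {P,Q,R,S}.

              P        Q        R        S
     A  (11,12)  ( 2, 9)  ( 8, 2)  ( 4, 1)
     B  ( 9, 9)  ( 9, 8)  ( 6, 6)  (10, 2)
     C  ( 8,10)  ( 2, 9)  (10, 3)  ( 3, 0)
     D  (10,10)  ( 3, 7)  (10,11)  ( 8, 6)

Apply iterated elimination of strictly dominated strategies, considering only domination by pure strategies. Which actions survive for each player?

P2 drop Q (P beats it: A:12>9 B:9>8 C:10>9 D:10>7)
P2 drop S (P beats it: A:12>1 B:9>2 C:10>0 D:10>6)
P1 drop B (A beats it: P:11>9 R:8>6)
P1→{A,C,D} P2→{P,R}

Remaining: P1:{A,C,D} P2:{P,R}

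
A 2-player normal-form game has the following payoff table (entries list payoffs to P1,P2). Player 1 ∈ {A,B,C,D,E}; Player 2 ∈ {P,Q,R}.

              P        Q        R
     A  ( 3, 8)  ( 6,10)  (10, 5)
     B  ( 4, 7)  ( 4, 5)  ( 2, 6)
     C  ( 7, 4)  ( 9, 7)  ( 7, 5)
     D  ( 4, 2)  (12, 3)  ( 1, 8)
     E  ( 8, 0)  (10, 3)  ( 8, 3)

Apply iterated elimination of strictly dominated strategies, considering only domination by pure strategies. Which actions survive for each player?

P1 drop B (C beats it: P:7>4 Q:9>4 R:7>2)
P1 drop C (E beats it: P:8>7 Q:10>9 R:8>7)
P2 drop P (Q beats it: A:10>8 D:3>2 E:3>0)
P1→{A,D,E} P2→{Q,R}

Survivors P1:{A,D,E} P2:{Q,R}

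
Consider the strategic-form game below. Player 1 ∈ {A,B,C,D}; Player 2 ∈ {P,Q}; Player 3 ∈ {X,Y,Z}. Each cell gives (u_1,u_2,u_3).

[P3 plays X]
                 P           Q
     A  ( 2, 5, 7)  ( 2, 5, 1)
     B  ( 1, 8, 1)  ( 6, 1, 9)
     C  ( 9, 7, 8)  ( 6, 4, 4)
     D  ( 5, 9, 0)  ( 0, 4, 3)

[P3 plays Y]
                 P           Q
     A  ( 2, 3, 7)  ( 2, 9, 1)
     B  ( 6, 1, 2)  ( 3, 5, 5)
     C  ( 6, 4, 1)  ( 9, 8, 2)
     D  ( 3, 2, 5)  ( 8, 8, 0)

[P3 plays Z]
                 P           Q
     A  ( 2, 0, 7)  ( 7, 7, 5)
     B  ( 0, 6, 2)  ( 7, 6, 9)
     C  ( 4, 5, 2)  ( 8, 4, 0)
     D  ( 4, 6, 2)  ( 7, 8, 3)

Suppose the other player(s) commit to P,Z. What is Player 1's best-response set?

u_1(A vs P,Z) = 2
u_1(B vs P,Z) = 0
u_1(C vs P,Z) = 4
u_1(D vs P,Z) = 4
max payoff 4 at {C,D}

BR_1 = {C,D}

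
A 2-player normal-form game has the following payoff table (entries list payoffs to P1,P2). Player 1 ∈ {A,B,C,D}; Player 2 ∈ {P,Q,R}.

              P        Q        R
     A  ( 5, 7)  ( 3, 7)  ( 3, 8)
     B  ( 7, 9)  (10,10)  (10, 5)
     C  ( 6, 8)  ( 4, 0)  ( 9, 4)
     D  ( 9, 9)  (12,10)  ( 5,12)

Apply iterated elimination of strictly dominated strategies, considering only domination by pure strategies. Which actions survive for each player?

P1 drop A (B beats it: P:7>5 Q:10>3 R:10>3)
P1 drop C (B beats it: P:7>6 Q:10>4 R:10>9)
P2 drop P (Q beats it: B:10>9 D:10>9)
P1→{B,D} P2→{Q,R}

Survivors P1:{B,D} P2:{Q,R}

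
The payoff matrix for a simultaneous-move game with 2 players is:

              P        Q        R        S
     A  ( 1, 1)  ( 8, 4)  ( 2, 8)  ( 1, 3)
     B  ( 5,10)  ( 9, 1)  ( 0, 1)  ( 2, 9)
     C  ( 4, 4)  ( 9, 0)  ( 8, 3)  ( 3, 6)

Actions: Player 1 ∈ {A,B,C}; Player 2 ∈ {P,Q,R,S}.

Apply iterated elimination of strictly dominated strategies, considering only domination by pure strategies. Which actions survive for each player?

P1 drop A (C beats it: P:4>1 Q:9>8 R:8>2 S:3>1)
P2 drop Q (P beats it: B:10>1 C:4>0)
P2 drop R (P beats it: B:10>1 C:4>3)
P1→{B,C} P2→{P,S}

IESDS → P1:{B,C} P2:{P,S}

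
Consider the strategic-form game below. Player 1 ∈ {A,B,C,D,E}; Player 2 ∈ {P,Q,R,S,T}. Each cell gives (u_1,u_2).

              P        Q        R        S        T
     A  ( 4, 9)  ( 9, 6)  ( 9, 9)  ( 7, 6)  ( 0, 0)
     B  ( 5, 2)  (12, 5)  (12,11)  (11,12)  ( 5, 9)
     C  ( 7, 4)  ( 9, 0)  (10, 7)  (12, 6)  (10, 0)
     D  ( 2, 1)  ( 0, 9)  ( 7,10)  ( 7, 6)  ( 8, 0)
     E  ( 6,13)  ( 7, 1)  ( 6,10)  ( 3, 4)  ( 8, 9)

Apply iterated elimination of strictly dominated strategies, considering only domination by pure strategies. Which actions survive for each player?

P1 drop A (B beats it: P:5>4 Q:12>9 R:12>9 S:11>7 T:5>0)
P1 drop D (C beats it: P:7>2 Q:9>0 R:10>7 S:12>7 T:10>8)
P1 drop E (C beats it: P:7>6 Q:9>7 R:10>6 S:12>3 T:10>8)
P2 drop P (R beats it: B:11>2 C:7>4)
P2 drop Q (R beats it: B:11>5 C:7>0)
P2 drop T (R beats it: B:11>9 C:7>0)
P1→{B,C} P2→{R,S}

Remaining: P1:{B,C} P2:{R,S}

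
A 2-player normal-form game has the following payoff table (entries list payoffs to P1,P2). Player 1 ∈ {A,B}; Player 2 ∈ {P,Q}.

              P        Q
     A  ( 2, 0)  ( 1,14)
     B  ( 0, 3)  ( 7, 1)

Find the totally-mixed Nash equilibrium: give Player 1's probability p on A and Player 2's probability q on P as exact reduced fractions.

(p,q) = (1/8, 3/4)

P1 indiff ⇒ q·2+(1-q)·1 = q·0+(1-q)·7 ⇒ q(2) = (1-q)(6) ⇒ q = 3/4
P2 indiff ⇒ p·0+(1-p)·3 = p·14+(1-p)·1 ⇒ p(-14) = (1-p)(-2) ⇒ p = 1/8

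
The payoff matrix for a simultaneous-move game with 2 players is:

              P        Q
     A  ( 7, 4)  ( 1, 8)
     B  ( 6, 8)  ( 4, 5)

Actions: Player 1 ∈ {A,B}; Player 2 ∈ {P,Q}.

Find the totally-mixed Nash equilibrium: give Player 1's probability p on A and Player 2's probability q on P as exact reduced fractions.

p=3/7, q=3/4

P1 indiff ⇒ q·7+(1-q)·1 = q·6+(1-q)·4 ⇒ q(1) = (1-q)(3) ⇒ q = 3/4
P2 indiff ⇒ p·4+(1-p)·8 = p·8+(1-p)·5 ⇒ p(-4) = (1-p)(-3) ⇒ p = 3/7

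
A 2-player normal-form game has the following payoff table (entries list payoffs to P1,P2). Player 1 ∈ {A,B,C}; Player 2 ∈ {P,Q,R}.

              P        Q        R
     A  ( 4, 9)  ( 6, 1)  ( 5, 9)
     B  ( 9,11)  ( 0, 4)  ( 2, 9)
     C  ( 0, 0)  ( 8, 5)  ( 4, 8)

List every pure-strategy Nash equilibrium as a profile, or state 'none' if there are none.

NE set: (A,R), (B,P)

(A,P): not NE [P1→B gives 9>4]
(A,Q): not NE [P1→C gives 8>6; P2→R gives 9>1]
(A,R): NE
(B,P): NE
(B,Q): not NE [P1→C gives 8>0; P2→P gives 11>4]
(B,R): not NE [P1→A gives 5>2; P2→P gives 11>9]
(C,P): not NE [P1→B gives 9>0; P2→R gives 8>0]
(C,Q): not NE [P2→R gives 8>5]
(C,R): not NE [P1→A gives 5>4]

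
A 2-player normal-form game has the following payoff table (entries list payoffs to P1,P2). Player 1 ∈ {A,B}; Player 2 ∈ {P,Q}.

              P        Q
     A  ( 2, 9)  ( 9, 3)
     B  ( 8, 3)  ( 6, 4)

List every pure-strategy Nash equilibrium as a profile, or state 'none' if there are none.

Equilibria: none

(A,P): not NE [P1→B gives 8>2]
(A,Q): not NE [P2→P gives 9>3]
(B,P): not NE [P2→Q gives 4>3]
(B,Q): not NE [P1→A gives 9>6]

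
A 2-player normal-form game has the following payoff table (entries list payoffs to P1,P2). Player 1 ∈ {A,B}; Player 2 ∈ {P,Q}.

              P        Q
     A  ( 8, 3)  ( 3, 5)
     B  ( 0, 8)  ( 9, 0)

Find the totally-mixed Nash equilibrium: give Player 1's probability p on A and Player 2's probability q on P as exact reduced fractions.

(p,q) = (4/5, 3/7)

P1 indiff ⇒ q·8+(1-q)·3 = q·0+(1-q)·9 ⇒ q(8) = (1-q)(6) ⇒ q = 3/7
P2 indiff ⇒ p·3+(1-p)·8 = p·5+(1-p)·0 ⇒ p(-2) = (1-p)(-8) ⇒ p = 4/5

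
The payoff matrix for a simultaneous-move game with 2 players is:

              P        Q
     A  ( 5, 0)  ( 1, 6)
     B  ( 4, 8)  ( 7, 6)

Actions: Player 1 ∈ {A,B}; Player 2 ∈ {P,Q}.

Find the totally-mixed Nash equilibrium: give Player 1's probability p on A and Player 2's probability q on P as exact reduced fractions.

p=1/4, q=6/7

P1 indiff ⇒ q·5+(1-q)·1 = q·4+(1-q)·7 ⇒ q(1) = (1-q)(6) ⇒ q = 6/7
P2 indiff ⇒ p·0+(1-p)·8 = p·6+(1-p)·6 ⇒ p(-6) = (1-p)(-2) ⇒ p = 1/4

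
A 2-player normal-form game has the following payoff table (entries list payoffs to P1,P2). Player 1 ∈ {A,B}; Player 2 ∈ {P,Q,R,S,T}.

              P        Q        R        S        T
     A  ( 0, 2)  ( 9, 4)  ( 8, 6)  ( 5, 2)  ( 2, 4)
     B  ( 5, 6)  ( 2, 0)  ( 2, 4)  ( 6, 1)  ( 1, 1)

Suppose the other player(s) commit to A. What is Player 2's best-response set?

BR_2 = {R}

u_2(P vs A) = 2
u_2(Q vs A) = 4
u_2(R vs A) = 6
u_2(S vs A) = 2
u_2(T vs A) = 4
max payoff 6 at {R}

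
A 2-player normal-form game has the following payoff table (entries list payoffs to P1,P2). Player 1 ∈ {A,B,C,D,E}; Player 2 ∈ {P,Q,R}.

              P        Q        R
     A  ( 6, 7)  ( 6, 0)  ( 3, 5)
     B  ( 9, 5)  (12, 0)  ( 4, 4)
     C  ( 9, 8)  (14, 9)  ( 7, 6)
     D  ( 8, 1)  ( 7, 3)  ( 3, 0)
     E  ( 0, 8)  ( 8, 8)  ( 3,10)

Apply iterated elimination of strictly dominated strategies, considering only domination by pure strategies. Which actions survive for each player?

Survivors P1:{B,C} P2:{P,Q}

P1 drop A (B beats it: P:9>6 Q:12>6 R:4>3)
P1 drop D (B beats it: P:9>8 Q:12>7 R:4>3)
P1 drop E (B beats it: P:9>0 Q:12>8 R:4>3)
P2 drop R (P beats it: B:5>4 C:8>6)
P1→{B,C} P2→{P,Q}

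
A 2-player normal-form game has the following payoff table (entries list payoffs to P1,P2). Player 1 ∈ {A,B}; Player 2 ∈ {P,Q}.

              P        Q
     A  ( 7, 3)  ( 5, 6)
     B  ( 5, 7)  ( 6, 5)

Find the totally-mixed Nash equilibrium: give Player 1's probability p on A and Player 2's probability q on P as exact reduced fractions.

P1 indiff ⇒ q·7+(1-q)·5 = q·5+(1-q)·6 ⇒ q(2) = (1-q)(1) ⇒ q = 1/3
P2 indiff ⇒ p·3+(1-p)·7 = p·6+(1-p)·5 ⇒ p(-3) = (1-p)(-2) ⇒ p = 2/5

(p,q) = (2/5, 1/3)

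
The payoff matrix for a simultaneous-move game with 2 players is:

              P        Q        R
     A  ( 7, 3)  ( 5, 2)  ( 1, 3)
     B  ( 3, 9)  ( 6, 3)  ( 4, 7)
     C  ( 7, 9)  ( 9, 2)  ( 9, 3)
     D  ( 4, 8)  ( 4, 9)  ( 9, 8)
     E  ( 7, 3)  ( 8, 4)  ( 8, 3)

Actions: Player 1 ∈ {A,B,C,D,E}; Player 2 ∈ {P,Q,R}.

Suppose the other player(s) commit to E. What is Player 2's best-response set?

P2 best: {Q}

u_2(P vs E) = 3
u_2(Q vs E) = 4
u_2(R vs E) = 3
max payoff 4 at {Q}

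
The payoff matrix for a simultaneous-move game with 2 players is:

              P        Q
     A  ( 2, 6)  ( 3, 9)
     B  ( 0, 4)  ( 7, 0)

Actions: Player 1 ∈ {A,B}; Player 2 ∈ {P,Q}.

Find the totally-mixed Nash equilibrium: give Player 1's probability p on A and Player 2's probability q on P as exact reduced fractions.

P1 indiff ⇒ q·2+(1-q)·3 = q·0+(1-q)·7 ⇒ q(2) = (1-q)(4) ⇒ q = 2/3
P2 indiff ⇒ p·6+(1-p)·4 = p·9+(1-p)·0 ⇒ p(-3) = (1-p)(-4) ⇒ p = 4/7

(p,q) = (4/7, 2/3)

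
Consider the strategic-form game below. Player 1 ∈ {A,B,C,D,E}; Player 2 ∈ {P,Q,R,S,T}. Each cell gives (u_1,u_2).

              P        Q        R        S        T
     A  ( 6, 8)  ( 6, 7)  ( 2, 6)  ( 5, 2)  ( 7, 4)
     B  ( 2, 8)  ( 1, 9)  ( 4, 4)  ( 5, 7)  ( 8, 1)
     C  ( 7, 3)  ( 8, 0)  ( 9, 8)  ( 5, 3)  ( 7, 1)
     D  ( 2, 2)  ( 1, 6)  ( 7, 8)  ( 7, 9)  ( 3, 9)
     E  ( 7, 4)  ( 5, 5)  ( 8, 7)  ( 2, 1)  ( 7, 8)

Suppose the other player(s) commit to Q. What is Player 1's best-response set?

u_1(A vs Q) = 6
u_1(B vs Q) = 1
u_1(C vs Q) = 8
u_1(D vs Q) = 1
u_1(E vs Q) = 5
max payoff 8 at {C}

BR_1 = {C}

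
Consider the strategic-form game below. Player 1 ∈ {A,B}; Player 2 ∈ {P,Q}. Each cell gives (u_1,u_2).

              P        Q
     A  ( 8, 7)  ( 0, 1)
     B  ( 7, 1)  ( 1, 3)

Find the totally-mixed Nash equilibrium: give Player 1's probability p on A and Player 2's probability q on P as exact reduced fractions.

P1 mixes 1/4 on A; P2 mixes 1/2 on P

P1 indiff ⇒ q·8+(1-q)·0 = q·7+(1-q)·1 ⇒ q(1) = (1-q)(1) ⇒ q = 1/2
P2 indiff ⇒ p·7+(1-p)·1 = p·1+(1-p)·3 ⇒ p(6) = (1-p)(2) ⇒ p = 1/4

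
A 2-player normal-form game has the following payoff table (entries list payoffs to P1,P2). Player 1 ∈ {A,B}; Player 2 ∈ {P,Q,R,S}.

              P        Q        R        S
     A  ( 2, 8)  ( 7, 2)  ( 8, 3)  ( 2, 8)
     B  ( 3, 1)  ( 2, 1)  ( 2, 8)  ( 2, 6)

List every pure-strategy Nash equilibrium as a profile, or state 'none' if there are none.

Nash profiles: (A,S)

(A,P): not NE [P1→B gives 3>2]
(A,Q): not NE [P2→S gives 8>2]
(A,R): not NE [P2→S gives 8>3]
(A,S): NE
(B,P): not NE [P2→R gives 8>1]
(B,Q): not NE [P1→A gives 7>2; P2→R gives 8>1]
(B,R): not NE [P1→A gives 8>2]
(B,S): not NE [P2→R gives 8>6]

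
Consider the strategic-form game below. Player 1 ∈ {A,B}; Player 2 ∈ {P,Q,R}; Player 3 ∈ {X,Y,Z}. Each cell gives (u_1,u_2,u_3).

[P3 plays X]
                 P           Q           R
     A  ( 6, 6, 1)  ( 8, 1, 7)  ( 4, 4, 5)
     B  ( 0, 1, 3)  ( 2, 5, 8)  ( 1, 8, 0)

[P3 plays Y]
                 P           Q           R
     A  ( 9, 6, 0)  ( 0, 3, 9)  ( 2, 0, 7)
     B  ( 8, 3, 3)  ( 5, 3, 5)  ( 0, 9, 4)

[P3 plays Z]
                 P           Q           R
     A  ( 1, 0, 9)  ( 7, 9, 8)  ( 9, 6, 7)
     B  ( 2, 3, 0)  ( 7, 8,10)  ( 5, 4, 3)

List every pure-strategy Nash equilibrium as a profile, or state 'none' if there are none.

(A,P,X): not NE [P3→Z gives 9>1]
(A,P,Y): not NE [P3→Z gives 9>0]
(A,P,Z): not NE [P1→B gives 2>1; P2→Q gives 9>0]
(A,Q,X): not NE [P2→P gives 6>1; P3→Y gives 9>7]
(A,Q,Y): not NE [P1→B gives 5>0; P2→P gives 6>3]
(A,Q,Z): not NE [P3→Y gives 9>8]
(A,R,X): not NE [P2→P gives 6>4; P3→Z gives 7>5]
(A,R,Y): not NE [P2→P gives 6>0]
(A,R,Z): not NE [P2→Q gives 9>6]
(B,P,X): not NE [P1→A gives 6>0; P2→R gives 8>1]
(B,P,Y): not NE [P1→A gives 9>8; P2→R gives 9>3]
(B,P,Z): not NE [P2→Q gives 8>3; P3→Y gives 3>0]
(B,Q,X): not NE [P1→A gives 8>2; P2→R gives 8>5; P3→Z gives 10>8]
(B,Q,Y): not NE [P2→R gives 9>3; P3→Z gives 10>5]
(B,Q,Z): NE
(B,R,X): not NE [P1→A gives 4>1; P3→Y gives 4>0]
(B,R,Y): not NE [P1→A gives 2>0]
(B,R,Z): not NE [P1→A gives 9>5; P2→Q gives 8>4; P3→Y gives 4>3]

NE set: (B,Q,Z)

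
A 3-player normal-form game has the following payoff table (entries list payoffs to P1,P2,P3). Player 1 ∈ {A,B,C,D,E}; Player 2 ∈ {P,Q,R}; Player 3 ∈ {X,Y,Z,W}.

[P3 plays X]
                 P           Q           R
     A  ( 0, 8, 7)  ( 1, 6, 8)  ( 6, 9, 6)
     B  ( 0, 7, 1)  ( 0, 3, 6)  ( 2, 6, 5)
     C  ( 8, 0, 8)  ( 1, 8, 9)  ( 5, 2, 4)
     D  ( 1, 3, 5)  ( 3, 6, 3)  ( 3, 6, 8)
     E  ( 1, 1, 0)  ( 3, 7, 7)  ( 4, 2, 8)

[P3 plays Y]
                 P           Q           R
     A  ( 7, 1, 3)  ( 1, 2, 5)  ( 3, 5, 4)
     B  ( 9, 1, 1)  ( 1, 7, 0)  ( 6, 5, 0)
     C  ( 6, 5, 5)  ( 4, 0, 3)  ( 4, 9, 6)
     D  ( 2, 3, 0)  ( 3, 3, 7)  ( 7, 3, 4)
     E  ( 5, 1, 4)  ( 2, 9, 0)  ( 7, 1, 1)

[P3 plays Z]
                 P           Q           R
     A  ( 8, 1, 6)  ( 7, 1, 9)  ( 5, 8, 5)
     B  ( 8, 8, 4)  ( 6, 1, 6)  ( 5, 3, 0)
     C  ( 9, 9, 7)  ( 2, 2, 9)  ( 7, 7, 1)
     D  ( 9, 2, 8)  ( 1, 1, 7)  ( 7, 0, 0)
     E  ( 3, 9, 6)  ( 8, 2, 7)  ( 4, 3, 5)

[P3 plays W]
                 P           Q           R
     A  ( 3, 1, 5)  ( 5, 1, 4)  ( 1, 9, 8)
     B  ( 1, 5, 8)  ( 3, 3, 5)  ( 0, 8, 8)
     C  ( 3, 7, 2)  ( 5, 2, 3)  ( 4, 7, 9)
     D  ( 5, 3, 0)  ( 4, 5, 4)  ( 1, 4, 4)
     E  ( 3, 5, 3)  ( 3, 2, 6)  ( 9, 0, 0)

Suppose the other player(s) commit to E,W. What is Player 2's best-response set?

u_2(P vs E,W) = 5
u_2(Q vs E,W) = 2
u_2(R vs E,W) = 0
max payoff 5 at {P}

P2 best: {P}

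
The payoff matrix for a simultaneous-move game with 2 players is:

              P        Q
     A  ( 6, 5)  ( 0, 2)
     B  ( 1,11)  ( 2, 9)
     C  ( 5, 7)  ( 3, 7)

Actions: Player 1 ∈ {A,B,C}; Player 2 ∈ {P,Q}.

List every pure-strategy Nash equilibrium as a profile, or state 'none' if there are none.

Nash profiles: (A,P), (C,Q)

(A,P): NE
(A,Q): not NE [P1→C gives 3>0; P2→P gives 5>2]
(B,P): not NE [P1→A gives 6>1]
(B,Q): not NE [P1→C gives 3>2; P2→P gives 11>9]
(C,P): not NE [P1→A gives 6>5]
(C,Q): NE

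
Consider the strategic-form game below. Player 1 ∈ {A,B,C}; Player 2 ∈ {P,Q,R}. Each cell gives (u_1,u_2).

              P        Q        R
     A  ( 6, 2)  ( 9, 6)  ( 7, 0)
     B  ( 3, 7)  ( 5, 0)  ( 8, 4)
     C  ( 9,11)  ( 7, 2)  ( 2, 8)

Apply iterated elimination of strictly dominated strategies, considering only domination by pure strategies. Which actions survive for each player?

P2 drop R (P beats it: A:2>0 B:7>4 C:11>8)
P1 drop B (A beats it: P:6>3 Q:9>5)
P1→{A,C} P2→{P,Q}

Survivors P1:{A,C} P2:{P,Q}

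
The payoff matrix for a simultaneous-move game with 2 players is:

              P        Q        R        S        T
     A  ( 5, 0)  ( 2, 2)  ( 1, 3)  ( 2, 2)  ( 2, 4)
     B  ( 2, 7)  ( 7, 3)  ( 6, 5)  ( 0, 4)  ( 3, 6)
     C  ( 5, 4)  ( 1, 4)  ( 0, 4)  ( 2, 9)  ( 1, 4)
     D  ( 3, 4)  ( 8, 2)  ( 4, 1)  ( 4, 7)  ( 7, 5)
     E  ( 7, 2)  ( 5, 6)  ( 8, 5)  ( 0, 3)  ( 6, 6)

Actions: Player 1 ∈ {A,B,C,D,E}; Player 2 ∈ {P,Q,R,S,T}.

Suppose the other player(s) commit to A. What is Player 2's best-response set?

u_2(P vs A) = 0
u_2(Q vs A) = 2
u_2(R vs A) = 3
u_2(S vs A) = 2
u_2(T vs A) = 4
max payoff 4 at {T}

BR_2 = {T}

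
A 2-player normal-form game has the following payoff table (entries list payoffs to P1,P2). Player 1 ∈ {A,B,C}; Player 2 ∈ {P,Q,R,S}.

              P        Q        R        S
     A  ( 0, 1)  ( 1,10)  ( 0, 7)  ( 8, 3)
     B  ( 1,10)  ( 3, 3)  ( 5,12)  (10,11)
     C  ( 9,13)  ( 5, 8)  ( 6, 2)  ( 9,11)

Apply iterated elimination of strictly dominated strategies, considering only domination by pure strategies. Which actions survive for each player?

IESDS → P1:{B,C} P2:{P,R,S}

P1 drop A (B beats it: P:1>0 Q:3>1 R:5>0 S:10>8)
P2 drop Q (P beats it: B:10>3 C:13>8)
P1→{B,C} P2→{P,R,S}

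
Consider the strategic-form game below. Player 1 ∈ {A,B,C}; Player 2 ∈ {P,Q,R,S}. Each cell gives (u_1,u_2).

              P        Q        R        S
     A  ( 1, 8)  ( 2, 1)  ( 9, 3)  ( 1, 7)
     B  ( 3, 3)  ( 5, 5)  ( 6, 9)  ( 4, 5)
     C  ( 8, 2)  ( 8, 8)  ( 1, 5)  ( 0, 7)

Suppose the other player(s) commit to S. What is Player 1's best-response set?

u_1(A vs S) = 1
u_1(B vs S) = 4
u_1(C vs S) = 0
max payoff 4 at {B}

argmax u_1 = {B}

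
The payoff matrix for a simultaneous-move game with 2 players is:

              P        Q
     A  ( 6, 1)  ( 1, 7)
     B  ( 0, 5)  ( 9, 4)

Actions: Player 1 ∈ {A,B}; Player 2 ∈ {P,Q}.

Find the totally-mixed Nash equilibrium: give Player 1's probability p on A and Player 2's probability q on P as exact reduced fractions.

P1 indiff ⇒ q·6+(1-q)·1 = q·0+(1-q)·9 ⇒ q(6) = (1-q)(8) ⇒ q = 4/7
P2 indiff ⇒ p·1+(1-p)·5 = p·7+(1-p)·4 ⇒ p(-6) = (1-p)(-1) ⇒ p = 1/7

(p,q) = (1/7, 4/7)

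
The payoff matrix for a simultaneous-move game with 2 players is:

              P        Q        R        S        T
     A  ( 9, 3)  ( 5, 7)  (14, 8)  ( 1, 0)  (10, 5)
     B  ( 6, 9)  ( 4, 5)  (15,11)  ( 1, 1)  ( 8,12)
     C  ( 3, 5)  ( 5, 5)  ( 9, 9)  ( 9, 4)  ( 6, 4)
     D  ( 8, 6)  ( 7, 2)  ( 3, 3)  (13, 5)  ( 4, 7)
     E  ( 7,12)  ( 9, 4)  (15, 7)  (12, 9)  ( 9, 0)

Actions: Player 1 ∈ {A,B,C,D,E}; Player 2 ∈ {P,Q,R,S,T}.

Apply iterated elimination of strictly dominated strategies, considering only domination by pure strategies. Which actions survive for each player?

Survivors P1:{A,B,E} P2:{P,R,T}

P1 drop C (E beats it: P:7>3 Q:9>5 R:15>9 S:12>9 T:9>6)
P2 drop Q (R beats it: A:8>7 B:11>5 D:3>2 E:7>4)
P2 drop S (P beats it: A:3>0 B:9>1 D:6>5 E:12>9)
P1 drop D (A beats it: P:9>8 R:14>3 T:10>4)
P1→{A,B,E} P2→{P,R,T}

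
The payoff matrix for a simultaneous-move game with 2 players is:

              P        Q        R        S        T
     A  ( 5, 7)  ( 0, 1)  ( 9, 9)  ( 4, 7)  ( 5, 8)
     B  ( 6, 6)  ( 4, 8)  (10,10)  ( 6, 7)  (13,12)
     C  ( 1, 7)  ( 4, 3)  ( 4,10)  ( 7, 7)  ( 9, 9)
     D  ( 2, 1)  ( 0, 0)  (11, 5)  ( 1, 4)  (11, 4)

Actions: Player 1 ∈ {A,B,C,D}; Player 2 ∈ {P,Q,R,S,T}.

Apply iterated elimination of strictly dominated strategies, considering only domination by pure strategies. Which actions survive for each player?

P1 drop A (B beats it: P:6>5 Q:4>0 R:10>9 S:6>4 T:13>5)
P2 drop P (R beats it: B:10>6 C:10>7 D:5>1)
P2 drop Q (R beats it: B:10>8 C:10>3 D:5>0)
P2 drop S (R beats it: B:10>7 C:10>7 D:5>4)
P1 drop C (B beats it: R:10>4 T:13>9)
P1→{B,D} P2→{R,T}

Survivors P1:{B,D} P2:{R,T}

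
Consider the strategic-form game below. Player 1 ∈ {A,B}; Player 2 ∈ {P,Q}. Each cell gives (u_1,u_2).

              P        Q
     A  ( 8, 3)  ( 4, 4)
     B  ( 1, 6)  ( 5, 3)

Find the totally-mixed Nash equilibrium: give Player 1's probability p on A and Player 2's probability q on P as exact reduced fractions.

P1 indiff ⇒ q·8+(1-q)·4 = q·1+(1-q)·5 ⇒ q(7) = (1-q)(1) ⇒ q = 1/8
P2 indiff ⇒ p·3+(1-p)·6 = p·4+(1-p)·3 ⇒ p(-1) = (1-p)(-3) ⇒ p = 3/4

p=3/4, q=1/8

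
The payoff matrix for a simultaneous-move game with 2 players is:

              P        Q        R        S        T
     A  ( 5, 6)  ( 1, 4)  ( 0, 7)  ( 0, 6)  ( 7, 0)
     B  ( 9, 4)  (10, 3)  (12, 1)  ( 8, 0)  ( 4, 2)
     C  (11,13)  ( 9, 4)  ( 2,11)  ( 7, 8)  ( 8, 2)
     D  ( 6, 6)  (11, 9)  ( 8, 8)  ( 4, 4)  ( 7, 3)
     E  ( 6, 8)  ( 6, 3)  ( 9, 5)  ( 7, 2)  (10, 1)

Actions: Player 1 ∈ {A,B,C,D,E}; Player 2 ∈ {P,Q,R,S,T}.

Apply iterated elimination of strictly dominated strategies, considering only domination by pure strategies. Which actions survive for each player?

P1 drop A (C beats it: P:11>5 Q:9>1 R:2>0 S:7>0 T:8>7)
P2 drop S (P beats it: B:4>0 C:13>8 D:6>4 E:8>2)
P2 drop T (P beats it: B:4>2 C:13>2 D:6>3 E:8>1)
P1 drop E (B beats it: P:9>6 Q:10>6 R:12>9)
P1→{B,C,D} P2→{P,Q,R}

Survivors P1:{B,C,D} P2:{P,Q,R}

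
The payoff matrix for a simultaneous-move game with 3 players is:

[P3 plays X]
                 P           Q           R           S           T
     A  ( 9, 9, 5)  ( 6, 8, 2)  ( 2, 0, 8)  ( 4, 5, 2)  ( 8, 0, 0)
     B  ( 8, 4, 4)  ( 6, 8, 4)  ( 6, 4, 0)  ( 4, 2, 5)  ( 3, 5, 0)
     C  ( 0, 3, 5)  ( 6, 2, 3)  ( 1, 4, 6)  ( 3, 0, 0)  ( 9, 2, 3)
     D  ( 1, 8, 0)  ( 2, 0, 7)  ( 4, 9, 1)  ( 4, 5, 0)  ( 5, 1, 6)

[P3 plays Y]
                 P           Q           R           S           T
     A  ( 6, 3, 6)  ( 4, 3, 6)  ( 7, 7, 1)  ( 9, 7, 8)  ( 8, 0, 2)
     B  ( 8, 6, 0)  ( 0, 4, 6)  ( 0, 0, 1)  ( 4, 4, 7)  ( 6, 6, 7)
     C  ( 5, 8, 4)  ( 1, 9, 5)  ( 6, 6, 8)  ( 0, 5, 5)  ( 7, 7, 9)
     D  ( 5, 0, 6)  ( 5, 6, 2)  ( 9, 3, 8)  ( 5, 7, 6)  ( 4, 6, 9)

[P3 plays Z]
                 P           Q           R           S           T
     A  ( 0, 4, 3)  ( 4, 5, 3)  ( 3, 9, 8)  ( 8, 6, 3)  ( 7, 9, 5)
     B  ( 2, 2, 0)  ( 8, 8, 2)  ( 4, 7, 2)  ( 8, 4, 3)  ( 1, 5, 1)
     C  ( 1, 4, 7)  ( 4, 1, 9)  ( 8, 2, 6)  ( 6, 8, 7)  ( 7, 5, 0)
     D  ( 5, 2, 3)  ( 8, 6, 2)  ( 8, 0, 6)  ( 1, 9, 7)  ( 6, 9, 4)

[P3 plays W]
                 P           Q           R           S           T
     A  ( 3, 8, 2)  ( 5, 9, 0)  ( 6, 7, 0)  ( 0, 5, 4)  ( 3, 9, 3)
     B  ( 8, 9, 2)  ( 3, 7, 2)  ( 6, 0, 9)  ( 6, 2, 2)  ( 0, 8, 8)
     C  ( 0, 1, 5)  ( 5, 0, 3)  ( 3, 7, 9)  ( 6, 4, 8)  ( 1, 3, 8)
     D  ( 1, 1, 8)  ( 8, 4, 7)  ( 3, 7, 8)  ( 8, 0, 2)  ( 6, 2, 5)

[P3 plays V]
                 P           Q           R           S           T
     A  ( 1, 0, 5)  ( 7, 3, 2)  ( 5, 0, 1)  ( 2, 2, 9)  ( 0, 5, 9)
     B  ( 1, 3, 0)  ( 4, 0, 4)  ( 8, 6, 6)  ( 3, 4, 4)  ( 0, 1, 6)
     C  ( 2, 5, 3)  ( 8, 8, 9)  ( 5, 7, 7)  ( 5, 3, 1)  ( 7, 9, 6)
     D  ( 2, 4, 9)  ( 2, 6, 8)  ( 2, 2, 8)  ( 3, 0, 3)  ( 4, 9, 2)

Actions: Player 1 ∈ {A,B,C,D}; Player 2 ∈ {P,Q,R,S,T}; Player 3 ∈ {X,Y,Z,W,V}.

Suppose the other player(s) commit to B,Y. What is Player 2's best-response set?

u_2(P vs B,Y) = 6
u_2(Q vs B,Y) = 4
u_2(R vs B,Y) = 0
u_2(S vs B,Y) = 4
u_2(T vs B,Y) = 6
max payoff 6 at {P,T}

BR_2 = {P,T}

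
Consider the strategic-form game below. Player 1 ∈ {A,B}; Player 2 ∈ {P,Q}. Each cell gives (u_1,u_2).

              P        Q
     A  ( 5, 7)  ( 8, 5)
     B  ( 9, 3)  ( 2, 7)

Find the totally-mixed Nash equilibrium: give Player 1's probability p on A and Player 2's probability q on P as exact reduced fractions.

(p,q) = (2/3, 3/5)

P1 indiff ⇒ q·5+(1-q)·8 = q·9+(1-q)·2 ⇒ q(-4) = (1-q)(-6) ⇒ q = 3/5
P2 indiff ⇒ p·7+(1-p)·3 = p·5+(1-p)·7 ⇒ p(2) = (1-p)(4) ⇒ p = 2/3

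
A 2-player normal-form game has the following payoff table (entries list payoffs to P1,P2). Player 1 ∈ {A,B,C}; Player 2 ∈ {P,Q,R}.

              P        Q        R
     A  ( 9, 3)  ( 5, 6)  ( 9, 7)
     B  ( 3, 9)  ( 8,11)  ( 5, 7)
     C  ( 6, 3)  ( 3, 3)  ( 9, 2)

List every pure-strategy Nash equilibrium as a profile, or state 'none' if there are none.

NE set: (A,R), (B,Q)

(A,P): not NE [P2→R gives 7>3]
(A,Q): not NE [P1→B gives 8>5; P2→R gives 7>6]
(A,R): NE
(B,P): not NE [P1→A gives 9>3; P2→Q gives 11>9]
(B,Q): NE
(B,R): not NE [P1→C gives 9>5; P2→Q gives 11>7]
(C,P): not NE [P1→A gives 9>6]
(C,Q): not NE [P1→B gives 8>3]
(C,R): not NE [P2→Q gives 3>2]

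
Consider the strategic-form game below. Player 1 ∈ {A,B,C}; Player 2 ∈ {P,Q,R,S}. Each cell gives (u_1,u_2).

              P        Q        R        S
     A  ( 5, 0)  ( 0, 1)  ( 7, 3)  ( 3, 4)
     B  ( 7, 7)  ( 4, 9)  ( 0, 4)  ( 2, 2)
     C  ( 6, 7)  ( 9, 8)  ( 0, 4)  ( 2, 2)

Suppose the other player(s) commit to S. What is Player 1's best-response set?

P1 best: {A}

u_1(A vs S) = 3
u_1(B vs S) = 2
u_1(C vs S) = 2
max payoff 3 at {A}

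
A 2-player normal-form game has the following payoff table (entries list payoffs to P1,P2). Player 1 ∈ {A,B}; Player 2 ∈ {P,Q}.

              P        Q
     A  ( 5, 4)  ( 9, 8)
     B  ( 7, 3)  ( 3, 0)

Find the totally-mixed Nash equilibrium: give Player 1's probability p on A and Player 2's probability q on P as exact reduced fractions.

P1 mixes 3/7 on A; P2 mixes 3/4 on P

P1 indiff ⇒ q·5+(1-q)·9 = q·7+(1-q)·3 ⇒ q(-2) = (1-q)(-6) ⇒ q = 3/4
P2 indiff ⇒ p·4+(1-p)·3 = p·8+(1-p)·0 ⇒ p(-4) = (1-p)(-3) ⇒ p = 3/7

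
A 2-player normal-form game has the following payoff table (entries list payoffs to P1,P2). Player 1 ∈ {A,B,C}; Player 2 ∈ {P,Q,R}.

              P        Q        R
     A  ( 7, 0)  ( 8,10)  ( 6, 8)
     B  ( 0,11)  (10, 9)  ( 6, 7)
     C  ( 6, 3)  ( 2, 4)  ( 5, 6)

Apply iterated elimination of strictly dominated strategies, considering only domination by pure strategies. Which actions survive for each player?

Remaining: P1:{A,B} P2:{P,Q}

P1 drop C (A beats it: P:7>6 Q:8>2 R:6>5)
P2 drop R (Q beats it: A:10>8 B:9>7)
P1→{A,B} P2→{P,Q}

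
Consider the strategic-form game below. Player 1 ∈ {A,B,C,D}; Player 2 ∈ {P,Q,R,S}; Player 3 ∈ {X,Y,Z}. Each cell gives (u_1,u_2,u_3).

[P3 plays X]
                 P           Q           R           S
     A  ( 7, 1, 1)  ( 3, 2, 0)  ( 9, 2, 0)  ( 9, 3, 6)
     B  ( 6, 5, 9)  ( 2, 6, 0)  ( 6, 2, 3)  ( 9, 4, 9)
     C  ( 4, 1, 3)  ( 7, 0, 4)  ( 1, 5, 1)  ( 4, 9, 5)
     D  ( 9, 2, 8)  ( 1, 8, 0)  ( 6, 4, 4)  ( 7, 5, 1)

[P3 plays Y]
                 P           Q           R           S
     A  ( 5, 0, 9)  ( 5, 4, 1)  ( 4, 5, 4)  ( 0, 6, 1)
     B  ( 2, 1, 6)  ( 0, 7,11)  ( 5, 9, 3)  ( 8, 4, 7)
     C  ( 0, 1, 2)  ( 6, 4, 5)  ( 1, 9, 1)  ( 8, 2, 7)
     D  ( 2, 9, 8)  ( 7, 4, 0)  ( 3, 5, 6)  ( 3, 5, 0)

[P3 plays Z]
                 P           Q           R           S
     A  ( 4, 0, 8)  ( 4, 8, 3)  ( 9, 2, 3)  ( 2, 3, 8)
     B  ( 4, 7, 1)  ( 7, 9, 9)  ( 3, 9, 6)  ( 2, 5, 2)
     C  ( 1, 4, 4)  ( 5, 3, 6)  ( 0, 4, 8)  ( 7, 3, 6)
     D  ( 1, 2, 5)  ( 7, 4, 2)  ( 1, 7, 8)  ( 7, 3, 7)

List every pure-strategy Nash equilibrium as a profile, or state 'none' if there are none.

No pure NE.

(A,P,X): not NE [P1→D gives 9>7; P2→S gives 3>1; P3→Y gives 9>1]
(A,P,Y): not NE [P2→S gives 6>0]
(A,P,Z): not NE [P2→Q gives 8>0; P3→Y gives 9>8]
(A,Q,X): not NE [P1→C gives 7>3; P2→S gives 3>2; P3→Z gives 3>0]
(A,Q,Y): not NE [P1→D gives 7>5; P2→S gives 6>4; P3→Z gives 3>1]
(A,Q,Z): not NE [P1→D gives 7>4]
(A,R,X): not NE [P2→S gives 3>2; P3→Y gives 4>0]
(A,R,Y): not NE [P1→B gives 5>4; P2→S gives 6>5]
(A,R,Z): not NE [P2→Q gives 8>2; P3→Y gives 4>3]
(A,S,X): not NE [P3→Z gives 8>6]
(A,S,Y): not NE [P1→C gives 8>0; P3→Z gives 8>1]
(A,S,Z): not NE [P1→D gives 7>2; P2→Q gives 8>3]
(B,P,X): not NE [P1→D gives 9>6; P2→Q gives 6>5]
(B,P,Y): not NE [P1→A gives 5>2; P2→R gives 9>1; P3→X gives 9>6]
(B,P,Z): not NE [P2→R gives 9>7; P3→X gives 9>1]
(B,Q,X): not NE [P1→C gives 7>2; P3→Y gives 11>0]
(B,Q,Y): not NE [P1→D gives 7>0; P2→R gives 9>7]
(B,Q,Z): not NE [P3→Y gives 11>9]
(B,R,X): not NE [P1→A gives 9>6; P2→Q gives 6>2; P3→Z gives 6>3]
(B,R,Y): not NE [P3→Z gives 6>3]
(B,R,Z): not NE [P1→A gives 9>3]
(B,S,X): not NE [P2→Q gives 6>4]
(B,S,Y): not NE [P2→R gives 9>4; P3→X gives 9>7]
(B,S,Z): not NE [P1→D gives 7>2; P2→R gives 9>5; P3→X gives 9>2]
(C,P,X): not NE [P1→D gives 9>4; P2→S gives 9>1; P3→Z gives 4>3]
(C,P,Y): not NE [P1→A gives 5>0; P2→R gives 9>1; P3→Z gives 4>2]
(C,P,Z): not NE [P1→B gives 4>1]
(C,Q,X): not NE [P2→S gives 9>0; P3→Z gives 6>4]
(C,Q,Y): not NE [P1→D gives 7>6; P2→R gives 9>4; P3→Z gives 6>5]
(C,Q,Z): not NE [P1→D gives 7>5; P2→R gives 4>3]
(C,R,X): not NE [P1→A gives 9>1; P2→S gives 9>5; P3→Z gives 8>1]
(C,R,Y): not NE [P1→B gives 5>1; P3→Z gives 8>1]
(C,R,Z): not NE [P1→A gives 9>0]
(C,S,X): not NE [P1→B gives 9>4; P3→Y gives 7>5]
(C,S,Y): not NE [P2→R gives 9>2]
(C,S,Z): not NE [P2→R gives 4>3; P3→Y gives 7>6]
(D,P,X): not NE [P2→Q gives 8>2]
(D,P,Y): not NE [P1→A gives 5>2]
(D,P,Z): not NE [P1→B gives 4>1; P2→R gives 7>2; P3→Y gives 8>5]
(D,Q,X): not NE [P1→C gives 7>1; P3→Z gives 2>0]
(D,Q,Y): not NE [P2→P gives 9>4; P3→Z gives 2>0]
(D,Q,Z): not NE [P2→R gives 7>4]
(D,R,X): not NE [P1→A gives 9>6; P2→Q gives 8>4; P3→Z gives 8>4]
(D,R,Y): not NE [P1→B gives 5>3; P2→P gives 9>5; P3→Z gives 8>6]
(D,R,Z): not NE [P1→A gives 9>1]
(D,S,X): not NE [P1→B gives 9>7; P2→Q gives 8>5; P3→Z gives 7>1]
(D,S,Y): not NE [P1→C gives 8>3; P2→P gives 9>5; P3→Z gives 7>0]
(D,S,Z): not NE [P2→R gives 7>3]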